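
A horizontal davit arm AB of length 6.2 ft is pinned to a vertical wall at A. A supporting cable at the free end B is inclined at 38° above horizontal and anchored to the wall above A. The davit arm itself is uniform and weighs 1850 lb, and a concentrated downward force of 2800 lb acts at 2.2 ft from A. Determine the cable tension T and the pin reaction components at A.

ΣM about A: T·sin38°·6.2 − 1850·3.1 − 2800·2.2 = 0 → T = 11895/(6.2·0.615661) = 3116.24 ≈ 3116 lb.
ΣF_x = 0: A_x − T·cos38° = 0 → A_x = 3116.24 × 0.788011 = 2456 lb.
ΣF_y = 0: A_y + T·sin38° − 1850 − 2800 = 0 → A_y = 4650 − 3116.24 × 0.615661 = 2731 lb.

T = 3116 lb, A_x = 2456 lb, A_y = 2731 lb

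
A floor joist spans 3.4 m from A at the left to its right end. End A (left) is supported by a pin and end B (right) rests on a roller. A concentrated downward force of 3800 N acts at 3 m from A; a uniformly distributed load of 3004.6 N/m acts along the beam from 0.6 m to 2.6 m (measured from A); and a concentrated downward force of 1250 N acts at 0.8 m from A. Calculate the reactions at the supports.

Resultant of the distributed load: 3004.6 × 2 = 6009.2 N at 1.6 m from A.
Moments about A: B_y·3.4 − 3800·3 − (3004.6·2)·1.6 − 1250·0.8 = 0 → B_y = 22014.72/3.4 = 6474.92 ≈ 6475 N.
ΣF_y = 0: A_y + 6474.92 − 3800 − 3004.6·2 − 1250 = 0 → A_y = 4584 N.
ΣF_x = 0: no horizontal applied forces, so A_x = 0.

A_x = 0, A_y = 4584 N, B_y = 6475 N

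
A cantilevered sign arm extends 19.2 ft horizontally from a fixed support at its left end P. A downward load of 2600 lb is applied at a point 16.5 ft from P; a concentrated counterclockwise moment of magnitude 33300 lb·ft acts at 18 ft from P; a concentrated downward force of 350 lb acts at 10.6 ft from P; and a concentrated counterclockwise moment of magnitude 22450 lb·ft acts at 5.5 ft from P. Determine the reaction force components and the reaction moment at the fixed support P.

P_x = 0, P_y = 2950 lb, M_P = -9140 lb·ft

ΣF_x = 0: P_x = 0.
ΣF_y = 0: P_y − 2600 − 350 = 0 → P_y = 2950 lb.
ΣM about P: M_P − 2600·16.5 + 33300 − 350·10.6 + 22450 = 0 → M_P = -9140 lb·ft.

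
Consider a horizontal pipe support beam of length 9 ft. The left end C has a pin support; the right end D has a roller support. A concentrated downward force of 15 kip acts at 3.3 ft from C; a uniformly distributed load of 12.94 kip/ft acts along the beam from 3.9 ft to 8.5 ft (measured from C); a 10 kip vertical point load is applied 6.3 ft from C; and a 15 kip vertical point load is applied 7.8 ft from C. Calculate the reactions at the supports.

C_x = 0, C_y = 33.02 kip, D_y = 66.51 kip

Resultant of the distributed load: 12.94 × 4.6 = 59.524 kip at 6.2 ft from C.
Moments about C: D_y·9 − 15·3.3 − (12.94·4.6)·6.2 − 10·6.3 − 15·7.8 = 0 → D_y = 598.5488/9 = 66.5054 ≈ 66.51 kip.
ΣF_y = 0: C_y + 66.5054 − 15 − 12.94·4.6 − 10 − 15 = 0 → C_y = 33.02 kip.
ΣF_x = 0: no horizontal applied forces, so C_x = 0.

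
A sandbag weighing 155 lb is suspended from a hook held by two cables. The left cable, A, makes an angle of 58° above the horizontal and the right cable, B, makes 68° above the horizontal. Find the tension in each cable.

T_A = 71.77 lb, T_B = 101.5 lb

ΣF_x = 0: −T_A·cos58° + T_B·cos68° = 0 → T_B = 1.4146·T_A.
ΣF_y = 0: T_A·sin58° + T_B·sin68° = 155.
Substitute: T_A·(0.848048 + 1.4146·0.927184) = 155 → T_A = 71.7711 ≈ 71.77 lb.
Then T_B = 1.4146 × 71.7711 = 101.5 lb.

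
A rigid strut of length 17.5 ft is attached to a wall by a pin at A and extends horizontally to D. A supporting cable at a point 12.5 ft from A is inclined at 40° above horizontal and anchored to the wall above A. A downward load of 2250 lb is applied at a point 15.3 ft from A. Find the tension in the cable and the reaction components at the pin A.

T = 4284 lb, A_x = 3282 lb, A_y = -504.0 lb

ΣM about A: T·sin40°·12.5 − 2250·15.3 = 0 → T = 34425/(12.5·0.642788) = 4284.46 ≈ 4284 lb.
ΣF_x = 0: A_x − T·cos40° = 0 → A_x = 4284.46 × 0.766044 = 3282 lb.
ΣF_y = 0: A_y + T·sin40° − 2250 = 0 → A_y = 2250 − 4284.46 × 0.642788 = -504.0 lb.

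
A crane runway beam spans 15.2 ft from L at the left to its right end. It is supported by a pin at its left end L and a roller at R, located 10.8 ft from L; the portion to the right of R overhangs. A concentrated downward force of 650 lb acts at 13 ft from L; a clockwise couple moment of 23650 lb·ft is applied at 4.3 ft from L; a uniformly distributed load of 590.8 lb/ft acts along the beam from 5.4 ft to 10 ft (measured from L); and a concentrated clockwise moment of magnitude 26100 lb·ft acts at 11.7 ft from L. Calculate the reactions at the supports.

Resultant of the distributed load: 590.8 × 4.6 = 2717.68 lb at 7.7 ft from L.
ΣM about L: R_y·10.8 − 650·13 − 23650 − (590.8·4.6)·7.7 − 26100 = 0 → R_y = 79126.136/10.8 = 7326.49 ≈ 7326 lb.
ΣF_y = 0: L_y + 7326.49 − 650 − 590.8·4.6 = 0 → L_y = -3959 lb.
ΣF_x = 0: no horizontal applied forces, so L_x = 0.

L_x = 0, L_y = -3959 lb, R_y = 7326 lb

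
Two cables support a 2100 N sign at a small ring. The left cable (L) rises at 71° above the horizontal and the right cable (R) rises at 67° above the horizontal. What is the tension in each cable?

T_L = 1226 N, T_R = 1022 N

ΣF_x = 0: −T_L·cos71° + T_R·cos67° = 0 → T_R = 0.833228·T_L.
ΣF_y = 0: T_L·sin71° + T_R·sin67° = 2100.
Substitute: T_L·(0.945519 + 0.833228·0.920505) = 2100 → T_L = 1226.27 ≈ 1226 N.
Then T_R = 0.833228 × 1226.27 = 1022 N.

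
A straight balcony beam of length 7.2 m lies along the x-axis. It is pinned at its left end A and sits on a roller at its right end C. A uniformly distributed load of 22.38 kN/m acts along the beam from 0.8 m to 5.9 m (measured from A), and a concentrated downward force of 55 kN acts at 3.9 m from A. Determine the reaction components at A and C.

A_x = 0, A_y = 86.24 kN, C_y = 82.90 kN

Resultant of the distributed load: 22.38 × 5.1 = 114.138 kN at 3.35 m from A.
Taking moments about A: C_y·7.2 − (22.38·5.1)·3.35 − 55·3.9 = 0 → C_y = 596.8623/7.2 = 82.8975 ≈ 82.90 kN.
ΣF_y = 0: A_y + 82.8975 − 22.38·5.1 − 55 = 0 → A_y = 86.24 kN.
ΣF_x = 0: no horizontal applied forces, so A_x = 0.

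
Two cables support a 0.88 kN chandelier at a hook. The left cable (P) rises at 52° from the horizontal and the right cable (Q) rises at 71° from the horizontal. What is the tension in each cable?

T_P = 0.3416 kN, T_Q = 0.6460 kN

ΣF_x = 0: −T_P·cos52° + T_Q·cos71° = 0 → T_Q = 1.89104·T_P.
ΣF_y = 0: T_P·sin52° + T_Q·sin71° = 0.88.
Substitute: T_P·(0.788011 + 1.89104·0.945519) = 0.88 → T_P = 0.341612 ≈ 0.3416 kN.
Then T_Q = 1.89104 × 0.341612 = 0.6460 kN.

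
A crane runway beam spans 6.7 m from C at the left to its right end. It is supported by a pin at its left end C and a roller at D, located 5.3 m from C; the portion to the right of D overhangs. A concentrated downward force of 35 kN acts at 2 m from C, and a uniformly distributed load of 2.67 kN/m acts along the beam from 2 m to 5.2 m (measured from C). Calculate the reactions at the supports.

Resultant of the distributed load: 2.67 × 3.2 = 8.544 kN at 3.6 m from C.
Moments about C: D_y·5.3 − 35·2 − (2.67·3.2)·3.6 = 0 → D_y = 100.7584/5.3 = 19.011 ≈ 19.01 kN.
ΣF_y = 0: C_y + 19.011 − 35 − 2.67·3.2 = 0 → C_y = 24.53 kN.
ΣF_x = 0: no horizontal applied forces, so C_x = 0.

C_x = 0, C_y = 24.53 kN, D_y = 19.01 kN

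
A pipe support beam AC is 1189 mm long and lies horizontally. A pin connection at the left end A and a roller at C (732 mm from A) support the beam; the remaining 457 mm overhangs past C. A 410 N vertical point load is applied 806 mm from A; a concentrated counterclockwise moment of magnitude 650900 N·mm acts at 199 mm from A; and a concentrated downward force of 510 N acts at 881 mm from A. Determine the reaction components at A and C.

ΣM about A: C_y·732 − 410·806 + 650900 − 510·881 = 0 → C_y = 128870/732 = 176.052 ≈ 176.1 N.
ΣF_y = 0: A_y + 176.052 − 410 − 510 = 0 → A_y = 743.9 N.
ΣF_x = 0: no horizontal applied forces, so A_x = 0.

A_x = 0, A_y = 743.9 N, C_y = 176.1 N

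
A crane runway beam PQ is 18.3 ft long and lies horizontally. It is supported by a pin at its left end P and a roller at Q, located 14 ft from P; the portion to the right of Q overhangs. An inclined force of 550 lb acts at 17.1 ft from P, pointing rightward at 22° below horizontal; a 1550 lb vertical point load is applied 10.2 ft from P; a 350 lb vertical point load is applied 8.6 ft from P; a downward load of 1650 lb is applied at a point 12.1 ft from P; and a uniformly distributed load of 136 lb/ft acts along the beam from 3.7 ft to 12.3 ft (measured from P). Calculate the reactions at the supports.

Resultant of the distributed load: 136 × 8.6 = 1169.6 lb at 8 ft from P.
ΣM about P: Q_y·14 − 550·sin22°·17.1 − 1550·10.2 − 350·8.6 − 1650·12.1 − (136·8.6)·8 = 0 → Q_y = 51665/14 = 3690.36 ≈ 3690 lb.
ΣF_y = 0: P_y + 3690.36 − 550·sin22° − 1550 − 350 − 1650 − 136·8.6 = 0 → P_y = 1235 lb.
ΣF_x = 0: P_x + 550·cos22° = 0 → P_x = -510.0 lb.

P_x = -510.0 lb, P_y = 1235 lb, Q_y = 3690 lb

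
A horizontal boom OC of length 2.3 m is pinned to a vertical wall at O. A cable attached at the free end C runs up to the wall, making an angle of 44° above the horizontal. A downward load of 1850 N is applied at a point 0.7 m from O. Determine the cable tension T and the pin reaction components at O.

T = 810.5 N, O_x = 583.0 N, O_y = 1287 N

ΣM about O: T·sin44°·2.3 − 1850·0.7 = 0 → T = 1295/(2.3·0.694658) = 810.533 ≈ 810.5 N.
ΣF_x = 0: O_x − T·cos44° = 0 → O_x = 810.533 × 0.71934 = 583.0 N.
ΣF_y = 0: O_y + T·sin44° − 1850 = 0 → O_y = 1850 − 810.533 × 0.694658 = 1287 N.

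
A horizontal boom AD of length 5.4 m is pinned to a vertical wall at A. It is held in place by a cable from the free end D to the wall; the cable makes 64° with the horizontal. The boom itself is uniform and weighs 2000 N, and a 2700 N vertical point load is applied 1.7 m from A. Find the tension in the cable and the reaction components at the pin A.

T = 2058 N, A_x = 902.3 N, A_y = 2850 N

ΣM about A: T·sin64°·5.4 − 2000·2.7 − 2700·1.7 = 0 → T = 9990/(5.4·0.898794) = 2058.31 ≈ 2058 N.
ΣF_x = 0: A_x − T·cos64° = 0 → A_x = 2058.31 × 0.438371 = 902.3 N.
ΣF_y = 0: A_y + T·sin64° − 2000 − 2700 = 0 → A_y = 4700 − 2058.31 × 0.898794 = 2850 N.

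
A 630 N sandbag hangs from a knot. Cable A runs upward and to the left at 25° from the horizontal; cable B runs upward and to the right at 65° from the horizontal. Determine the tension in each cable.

T_A = 266.2 N, T_B = 571.0 N

ΣF_x = 0: −T_A·cos25° + T_B·cos65° = 0 → T_B = 2.14451·T_A.
ΣF_y = 0: T_A·sin25° + T_B·sin65° = 630.
Substitute: T_A·(0.422618 + 2.14451·0.906308) = 630 → T_A = 266.249 ≈ 266.2 N.
Then T_B = 2.14451 × 266.249 = 571.0 N.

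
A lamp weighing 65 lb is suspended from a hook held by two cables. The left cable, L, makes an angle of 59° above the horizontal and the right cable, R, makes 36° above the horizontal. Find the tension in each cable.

ΣF_x = 0: −T_L·cos59° + T_R·cos36° = 0 → T_R = 0.636622·T_L.
ΣF_y = 0: T_L·sin59° + T_R·sin36° = 65.
Substitute: T_L·(0.857167 + 0.636622·0.587785) = 65 → T_L = 52.787 ≈ 52.79 lb.
Then T_R = 0.636622 × 52.787 = 33.61 lb.

T_L = 52.79 lb, T_R = 33.61 lb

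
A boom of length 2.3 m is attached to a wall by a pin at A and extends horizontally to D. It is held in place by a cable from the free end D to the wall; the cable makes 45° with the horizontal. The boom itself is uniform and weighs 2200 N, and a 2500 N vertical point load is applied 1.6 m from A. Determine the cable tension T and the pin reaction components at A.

ΣM about A: T·sin45°·2.3 − 2200·1.15 − 2500·1.6 = 0 → T = 6530/(2.3·0.707107) = 4015.14 ≈ 4015 N.
ΣF_x = 0: A_x − T·cos45° = 0 → A_x = 4015.14 × 0.707107 = 2839 N.
ΣF_y = 0: A_y + T·sin45° − 2200 − 2500 = 0 → A_y = 4700 − 4015.14 × 0.707107 = 1861 N.

T = 4015 N, A_x = 2839 N, A_y = 1861 N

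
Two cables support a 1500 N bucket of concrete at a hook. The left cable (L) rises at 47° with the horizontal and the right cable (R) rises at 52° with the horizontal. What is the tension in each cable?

ΣF_x = 0: −T_L·cos47° + T_R·cos52° = 0 → T_R = 1.10775·T_L.
ΣF_y = 0: T_L·sin47° + T_R·sin52° = 1500.
Substitute: T_L·(0.731354 + 1.10775·0.788011) = 1500 → T_L = 935.003 ≈ 935.0 N.
Then T_R = 1.10775 × 935.003 = 1036 N.

T_L = 935.0 N, T_R = 1036 N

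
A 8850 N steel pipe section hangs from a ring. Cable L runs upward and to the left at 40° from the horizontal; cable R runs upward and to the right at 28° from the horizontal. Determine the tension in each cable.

ΣF_x = 0: −T_L·cos40° + T_R·cos28° = 0 → T_R = 0.867599·T_L.
ΣF_y = 0: T_L·sin40° + T_R·sin28° = 8850.
Substitute: T_L·(0.642788 + 0.867599·0.469472) = 8850 → T_L = 8427.76 ≈ 8428 N.
Then T_R = 0.867599 × 8427.76 = 7312 N.

T_L = 8428 N, T_R = 7312 N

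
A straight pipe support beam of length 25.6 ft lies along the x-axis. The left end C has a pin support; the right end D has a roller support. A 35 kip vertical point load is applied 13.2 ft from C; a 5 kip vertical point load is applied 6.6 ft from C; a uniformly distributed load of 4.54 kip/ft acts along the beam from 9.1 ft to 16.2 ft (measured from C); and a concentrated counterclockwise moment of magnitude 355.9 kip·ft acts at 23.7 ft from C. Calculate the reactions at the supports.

C_x = 0, C_y = 50.87 kip, D_y = 21.36 kip

Resultant of the distributed load: 4.54 × 7.1 = 32.234 kip at 12.65 ft from C.
Taking moments about C: D_y·25.6 − 35·13.2 − 5·6.6 − (4.54·7.1)·12.65 + 355.9 = 0 → D_y = 546.8601/25.6 = 21.3617 ≈ 21.36 kip.
ΣF_y = 0: C_y + 21.3617 − 35 − 5 − 4.54·7.1 = 0 → C_y = 50.87 kip.
ΣF_x = 0: no horizontal applied forces, so C_x = 0.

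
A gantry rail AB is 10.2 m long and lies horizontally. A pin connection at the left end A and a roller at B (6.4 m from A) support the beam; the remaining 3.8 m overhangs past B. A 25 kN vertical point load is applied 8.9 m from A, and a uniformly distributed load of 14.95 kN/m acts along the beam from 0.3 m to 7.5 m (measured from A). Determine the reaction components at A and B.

Resultant of the distributed load: 14.95 × 7.2 = 107.64 kN at 3.9 m from A.
ΣM about A: B_y·6.4 − 25·8.9 − (14.95·7.2)·3.9 = 0 → B_y = 642.296/6.4 = 100.359 ≈ 100.4 kN.
ΣF_y = 0: A_y + 100.359 − 25 − 14.95·7.2 = 0 → A_y = 32.28 kN.
ΣF_x = 0: no horizontal applied forces, so A_x = 0.

A_x = 0, A_y = 32.28 kN, B_y = 100.4 kN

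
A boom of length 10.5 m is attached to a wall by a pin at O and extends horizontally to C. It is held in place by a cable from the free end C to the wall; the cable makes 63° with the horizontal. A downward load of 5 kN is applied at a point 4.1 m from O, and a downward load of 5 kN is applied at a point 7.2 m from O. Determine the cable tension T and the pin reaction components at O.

T = 6.039 kN, O_x = 2.742 kN, O_y = 4.619 kN

ΣM about O: T·sin63°·10.5 − 5·4.1 − 5·7.2 = 0 → T = 56.5/(10.5·0.891007) = 6.03918 ≈ 6.039 kN.
ΣF_x = 0: O_x − T·cos63° = 0 → O_x = 6.03918 × 0.45399 = 2.742 kN.
ΣF_y = 0: O_y + T·sin63° − 5 − 5 = 0 → O_y = 10 − 6.03918 × 0.891007 = 4.619 kN.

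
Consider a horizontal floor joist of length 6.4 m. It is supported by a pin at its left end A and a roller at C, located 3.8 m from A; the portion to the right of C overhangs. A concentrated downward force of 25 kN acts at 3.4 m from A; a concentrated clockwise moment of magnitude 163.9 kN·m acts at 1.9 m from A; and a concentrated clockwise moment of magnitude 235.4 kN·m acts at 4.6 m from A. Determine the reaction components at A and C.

A_x = 0, A_y = -102.4 kN, C_y = 127.4 kN

Taking moments about A: C_y·3.8 − 25·3.4 − 163.9 − 235.4 = 0 → C_y = 484.3/3.8 = 127.447 ≈ 127.4 kN.
ΣF_y = 0: A_y + 127.447 − 25 = 0 → A_y = -102.4 kN.
ΣF_x = 0: no horizontal applied forces, so A_x = 0.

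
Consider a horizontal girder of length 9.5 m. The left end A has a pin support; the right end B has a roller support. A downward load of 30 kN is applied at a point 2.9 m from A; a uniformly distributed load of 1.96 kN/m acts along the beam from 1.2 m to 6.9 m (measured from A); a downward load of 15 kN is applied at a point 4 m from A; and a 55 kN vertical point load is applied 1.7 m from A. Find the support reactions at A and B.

Resultant of the distributed load: 1.96 × 5.7 = 11.172 kN at 4.05 m from A.
Taking moments about A: B_y·9.5 − 30·2.9 − (1.96·5.7)·4.05 − 15·4 − 55·1.7 = 0 → B_y = 285.7466/9.5 = 30.0786 ≈ 30.08 kN.
ΣF_y = 0: A_y + 30.0786 − 30 − 1.96·5.7 − 15 − 55 = 0 → A_y = 81.09 kN.
ΣF_x = 0: no horizontal applied forces, so A_x = 0.

A_x = 0, A_y = 81.09 kN, B_y = 30.08 kN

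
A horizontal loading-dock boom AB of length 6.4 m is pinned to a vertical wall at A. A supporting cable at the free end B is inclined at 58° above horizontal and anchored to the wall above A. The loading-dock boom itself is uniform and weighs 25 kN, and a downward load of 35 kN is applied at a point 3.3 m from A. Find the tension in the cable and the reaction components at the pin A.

ΣM about A: T·sin58°·6.4 − 25·3.2 − 35·3.3 = 0 → T = 195.5/(6.4·0.848048) = 36.0202 ≈ 36.02 kN.
ΣF_x = 0: A_x − T·cos58° = 0 → A_x = 36.0202 × 0.529919 = 19.09 kN.
ΣF_y = 0: A_y + T·sin58° − 25 − 35 = 0 → A_y = 60 − 36.0202 × 0.848048 = 29.45 kN.

T = 36.02 kN, A_x = 19.09 kN, A_y = 29.45 kN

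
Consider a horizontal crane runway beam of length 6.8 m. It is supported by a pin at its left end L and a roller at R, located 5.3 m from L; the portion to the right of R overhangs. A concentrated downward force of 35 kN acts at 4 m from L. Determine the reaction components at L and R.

ΣM about L: R_y·5.3 − 35·4 = 0 → R_y = 140/5.3 = 26.4151 ≈ 26.42 kN.
ΣF_y = 0: L_y + 26.4151 − 35 = 0 → L_y = 8.585 kN.
ΣF_x = 0: no horizontal applied forces, so L_x = 0.

L_x = 0, L_y = 8.585 kN, R_y = 26.42 kN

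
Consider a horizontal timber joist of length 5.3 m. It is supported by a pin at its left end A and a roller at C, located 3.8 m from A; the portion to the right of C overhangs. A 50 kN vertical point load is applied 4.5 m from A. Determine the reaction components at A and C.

Moments about A: C_y·3.8 − 50·4.5 = 0 → C_y = 225/3.8 = 59.2105 ≈ 59.21 kN.
ΣF_y = 0: A_y + 59.2105 − 50 = 0 → A_y = -9.211 kN.
ΣF_x = 0: no horizontal applied forces, so A_x = 0.

A_x = 0, A_y = -9.211 kN, C_y = 59.21 kN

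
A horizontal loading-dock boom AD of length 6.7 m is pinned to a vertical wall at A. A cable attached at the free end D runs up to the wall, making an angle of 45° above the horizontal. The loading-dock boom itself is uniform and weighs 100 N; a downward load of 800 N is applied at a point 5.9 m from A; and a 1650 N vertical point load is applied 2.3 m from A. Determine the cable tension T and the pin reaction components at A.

ΣM about A: T·sin45°·6.7 − 100·3.35 − 800·5.9 − 1650·2.3 = 0 → T = 8850/(6.7·0.707107) = 1868.03 ≈ 1868 N.
ΣF_x = 0: A_x − T·cos45° = 0 → A_x = 1868.03 × 0.707107 = 1321 N.
ΣF_y = 0: A_y + T·sin45° − 100 − 800 − 1650 = 0 → A_y = 2550 − 1868.03 × 0.707107 = 1229 N.

T = 1868 N, A_x = 1321 N, A_y = 1229 N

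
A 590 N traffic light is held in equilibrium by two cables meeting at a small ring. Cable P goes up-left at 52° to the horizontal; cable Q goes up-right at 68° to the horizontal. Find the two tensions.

T_P = 255.2 N, T_Q = 419.4 N

ΣF_x = 0: −T_P·cos52° + T_Q·cos68° = 0 → T_Q = 1.64349·T_P.
ΣF_y = 0: T_P·sin52° + T_Q·sin68° = 590.
Substitute: T_P·(0.788011 + 1.64349·0.927184) = 590 → T_P = 255.209 ≈ 255.2 N.
Then T_Q = 1.64349 × 255.209 = 419.4 N.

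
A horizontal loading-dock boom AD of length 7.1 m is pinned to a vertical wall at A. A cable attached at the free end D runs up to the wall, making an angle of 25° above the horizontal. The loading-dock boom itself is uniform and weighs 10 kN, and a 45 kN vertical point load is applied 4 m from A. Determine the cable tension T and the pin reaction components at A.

ΣM about A: T·sin25°·7.1 − 10·3.55 − 45·4 = 0 → T = 215.5/(7.1·0.422618) = 71.8193 ≈ 71.82 kN.
ΣF_x = 0: A_x − T·cos25° = 0 → A_x = 71.8193 × 0.906308 = 65.09 kN.
ΣF_y = 0: A_y + T·sin25° − 10 − 45 = 0 → A_y = 55 − 71.8193 × 0.422618 = 24.65 kN.

T = 71.82 kN, A_x = 65.09 kN, A_y = 24.65 kN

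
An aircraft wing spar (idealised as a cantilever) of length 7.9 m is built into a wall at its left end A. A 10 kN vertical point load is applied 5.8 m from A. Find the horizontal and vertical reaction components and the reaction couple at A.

ΣF_x = 0: A_x = 0.
ΣF_y = 0: A_y − 10 = 0 → A_y = 10.00 kN.
ΣM about A: M_A − 10·5.8 = 0 → M_A = 58.00 kN·m.

A_x = 0, A_y = 10.00 kN, M_A = 58.00 kN·m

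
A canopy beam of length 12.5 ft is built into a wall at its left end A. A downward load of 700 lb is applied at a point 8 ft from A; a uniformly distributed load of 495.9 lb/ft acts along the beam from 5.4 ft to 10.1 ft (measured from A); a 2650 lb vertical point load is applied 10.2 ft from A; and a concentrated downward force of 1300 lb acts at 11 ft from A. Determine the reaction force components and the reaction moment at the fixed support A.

Resultant of the distributed load: 495.9 × 4.7 = 2330.73 lb at 7.75 ft from A.
ΣF_x = 0: A_x = 0.
ΣF_y = 0: A_y − 700 − 495.9·4.7 − 2650 − 1300 = 0 → A_y = 6981 lb.
ΣM about A: M_A − 700·8 − (495.9·4.7)·7.75 − 2650·10.2 − 1300·11 = 0 → M_A = 64990 lb·ft.

A_x = 0, A_y = 6981 lb, M_A = 64990 lb·ft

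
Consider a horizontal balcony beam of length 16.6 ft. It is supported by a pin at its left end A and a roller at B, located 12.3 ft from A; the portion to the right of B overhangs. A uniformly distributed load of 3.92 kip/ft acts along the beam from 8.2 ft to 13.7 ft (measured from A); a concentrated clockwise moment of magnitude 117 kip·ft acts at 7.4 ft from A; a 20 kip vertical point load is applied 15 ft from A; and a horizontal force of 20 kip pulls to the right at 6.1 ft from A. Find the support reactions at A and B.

A_x = -20.00 kip, A_y = -11.54 kip, B_y = 53.10 kip

Resultant of the distributed load: 3.92 × 5.5 = 21.56 kip at 10.95 ft from A.
Taking moments about A: B_y·12.3 − (3.92·5.5)·10.95 − 117 − 20·15 = 0 → B_y = 653.082/12.3 = 53.0961 ≈ 53.10 kip.
ΣF_y = 0: A_y + 53.0961 − 3.92·5.5 − 20 = 0 → A_y = -11.54 kip.
ΣF_x = 0: A_x + 20 = 0 → A_x = -20.00 kip.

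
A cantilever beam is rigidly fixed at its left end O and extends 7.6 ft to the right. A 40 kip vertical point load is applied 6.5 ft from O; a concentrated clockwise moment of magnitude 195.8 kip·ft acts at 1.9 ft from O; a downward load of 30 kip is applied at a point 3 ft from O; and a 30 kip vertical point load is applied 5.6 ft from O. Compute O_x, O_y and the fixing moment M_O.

ΣF_x = 0: O_x = 0.
ΣF_y = 0: O_y − 40 − 30 − 30 = 0 → O_y = 100.0 kip.
ΣM about O: M_O − 40·6.5 − 195.8 − 30·3 − 30·5.6 = 0 → M_O = 713.8 kip·ft.

O_x = 0, O_y = 100.0 kip, M_O = 713.8 kip·ft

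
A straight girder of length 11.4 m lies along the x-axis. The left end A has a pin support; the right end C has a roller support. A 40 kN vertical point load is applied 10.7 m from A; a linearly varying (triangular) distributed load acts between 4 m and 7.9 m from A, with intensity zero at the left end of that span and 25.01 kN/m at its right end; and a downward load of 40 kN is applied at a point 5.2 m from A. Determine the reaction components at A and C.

A_x = 0, A_y = 44.75 kN, C_y = 84.02 kN

Resultant of the triangular load: ½ × 25.01 × 3.9 = 48.7695 kN, acting at 6.6 m from A (one-third of the span from the peak).
Taking moments about A: C_y·11.4 − 40·10.7 − (½·25.01·3.9)·6.6 − 40·5.2 = 0 → C_y = 957.8787/11.4 = 84.0244 ≈ 84.02 kN.
ΣF_y = 0: A_y + 84.0244 − 40 − ½·25.01·3.9 − 40 = 0 → A_y = 44.75 kN.
ΣF_x = 0: no horizontal applied forces, so A_x = 0.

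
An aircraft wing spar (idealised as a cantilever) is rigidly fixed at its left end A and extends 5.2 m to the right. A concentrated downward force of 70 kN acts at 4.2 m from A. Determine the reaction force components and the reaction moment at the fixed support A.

A_x = 0, A_y = 70.00 kN, M_A = 294.0 kN·m

ΣF_x = 0: A_x = 0.
ΣF_y = 0: A_y − 70 = 0 → A_y = 70.00 kN.
ΣM about A: M_A − 70·4.2 = 0 → M_A = 294.0 kN·m.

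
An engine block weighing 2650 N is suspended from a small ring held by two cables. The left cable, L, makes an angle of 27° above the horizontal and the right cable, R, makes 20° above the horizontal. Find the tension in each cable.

T_L = 3405 N, T_R = 3228 N

ΣF_x = 0: −T_L·cos27° + T_R·cos20° = 0 → T_R = 0.948189·T_L.
ΣF_y = 0: T_L·sin27° + T_R·sin20° = 2650.
Substitute: T_L·(0.45399 + 0.948189·0.34202) = 2650 → T_L = 3404.9 ≈ 3405 N.
Then T_R = 0.948189 × 3404.9 = 3228 N.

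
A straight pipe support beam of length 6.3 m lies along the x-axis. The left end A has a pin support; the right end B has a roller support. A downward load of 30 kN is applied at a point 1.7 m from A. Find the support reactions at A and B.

A_x = 0, A_y = 21.90 kN, B_y = 8.095 kN

ΣM about A: B_y·6.3 − 30·1.7 = 0 → B_y = 51/6.3 = 8.09524 ≈ 8.095 kN.
ΣF_y = 0: A_y + 8.09524 − 30 = 0 → A_y = 21.90 kN.
ΣF_x = 0: no horizontal applied forces, so A_x = 0.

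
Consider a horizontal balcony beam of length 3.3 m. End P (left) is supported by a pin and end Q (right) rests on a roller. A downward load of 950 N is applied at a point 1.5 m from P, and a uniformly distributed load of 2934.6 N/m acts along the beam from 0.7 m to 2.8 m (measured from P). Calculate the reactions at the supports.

Resultant of the distributed load: 2934.6 × 2.1 = 6162.66 N at 1.75 m from P.
Taking moments about P: Q_y·3.3 − 950·1.5 − (2934.6·2.1)·1.75 = 0 → Q_y = 12209.655/3.3 = 3699.9 ≈ 3700 N.
ΣF_y = 0: P_y + 3699.9 − 950 − 2934.6·2.1 = 0 → P_y = 3413 N.
ΣF_x = 0: no horizontal applied forces, so P_x = 0.

P_x = 0, P_y = 3413 N, Q_y = 3700 N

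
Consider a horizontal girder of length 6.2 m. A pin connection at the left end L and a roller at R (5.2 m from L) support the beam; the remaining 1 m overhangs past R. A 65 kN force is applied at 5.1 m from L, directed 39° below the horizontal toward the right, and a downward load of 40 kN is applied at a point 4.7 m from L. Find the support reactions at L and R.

Taking moments about L: R_y·5.2 − 65·sin39°·5.1 − 40·4.7 = 0 → R_y = 396.62/5.2 = 76.2731 ≈ 76.27 kN.
ΣF_y = 0: L_y + 76.2731 − 65·sin39° − 40 = 0 → L_y = 4.633 kN.
ΣF_x = 0: L_x + 65·cos39° = 0 → L_x = -50.51 kN.

L_x = -50.51 kN, L_y = 4.633 kN, R_y = 76.27 kN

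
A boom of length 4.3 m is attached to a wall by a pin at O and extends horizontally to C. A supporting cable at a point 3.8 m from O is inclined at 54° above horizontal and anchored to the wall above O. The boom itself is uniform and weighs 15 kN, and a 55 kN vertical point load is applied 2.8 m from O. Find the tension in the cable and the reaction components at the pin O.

T = 60.58 kN, O_x = 35.61 kN, O_y = 20.99 kN

ΣM about O: T·sin54°·3.8 − 15·2.15 − 55·2.8 = 0 → T = 186.25/(3.8·0.809017) = 60.5836 ≈ 60.58 kN.
ΣF_x = 0: O_x − T·cos54° = 0 → O_x = 60.5836 × 0.587785 = 35.61 kN.
ΣF_y = 0: O_y + T·sin54° − 15 − 55 = 0 → O_y = 70 − 60.5836 × 0.809017 = 20.99 kN.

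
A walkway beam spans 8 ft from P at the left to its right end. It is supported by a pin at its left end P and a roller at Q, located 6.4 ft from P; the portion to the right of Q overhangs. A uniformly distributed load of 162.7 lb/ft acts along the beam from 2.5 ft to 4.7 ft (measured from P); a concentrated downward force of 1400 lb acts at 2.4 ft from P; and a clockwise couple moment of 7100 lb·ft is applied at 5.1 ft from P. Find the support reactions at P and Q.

P_x = 0, P_y = -77.78 lb, Q_y = 1836 lb

Resultant of the distributed load: 162.7 × 2.2 = 357.94 lb at 3.6 ft from P.
Taking moments about P: Q_y·6.4 − (162.7·2.2)·3.6 − 1400·2.4 − 7100 = 0 → Q_y = 11748.584/6.4 = 1835.72 ≈ 1836 lb.
ΣF_y = 0: P_y + 1835.72 − 162.7·2.2 − 1400 = 0 → P_y = -77.78 lb.
ΣF_x = 0: no horizontal applied forces, so P_x = 0.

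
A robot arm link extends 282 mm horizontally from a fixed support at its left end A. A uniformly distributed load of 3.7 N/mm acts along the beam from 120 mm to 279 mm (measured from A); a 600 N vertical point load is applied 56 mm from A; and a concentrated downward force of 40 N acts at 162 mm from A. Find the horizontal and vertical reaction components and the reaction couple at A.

A_x = 0, A_y = 1228 N, M_A = 157400 N·mm

Resultant of the distributed load: 3.7 × 159 = 588.3 N at 199.5 mm from A.
ΣF_x = 0: A_x = 0.
ΣF_y = 0: A_y − 3.7·159 − 600 − 40 = 0 → A_y = 1228 N.
ΣM about A: M_A − (3.7·159)·199.5 − 600·56 − 40·162 = 0 → M_A = 157400 N·mm.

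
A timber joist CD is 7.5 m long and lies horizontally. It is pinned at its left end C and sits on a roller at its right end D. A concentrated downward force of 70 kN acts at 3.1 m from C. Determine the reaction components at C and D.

Taking moments about C: D_y·7.5 − 70·3.1 = 0 → D_y = 217/7.5 = 28.9333 ≈ 28.93 kN.
ΣF_y = 0: C_y + 28.9333 − 70 = 0 → C_y = 41.07 kN.
ΣF_x = 0: no horizontal applied forces, so C_x = 0.

C_x = 0, C_y = 41.07 kN, D_y = 28.93 kN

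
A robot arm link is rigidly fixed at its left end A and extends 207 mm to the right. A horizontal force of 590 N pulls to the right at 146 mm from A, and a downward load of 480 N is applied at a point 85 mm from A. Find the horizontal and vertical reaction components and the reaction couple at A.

ΣF_x = 0: A_x + 590 = 0 → A_x = -590.0 N.
ΣF_y = 0: A_y − 480 = 0 → A_y = 480.0 N.
ΣM about A: M_A − 480·85 = 0 → M_A = 40800 N·mm.

A_x = -590.0 N, A_y = 480.0 N, M_A = 40800 N·mm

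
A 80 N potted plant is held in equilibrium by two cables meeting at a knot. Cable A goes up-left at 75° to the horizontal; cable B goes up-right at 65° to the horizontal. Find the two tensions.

ΣF_x = 0: −T_A·cos75° + T_B·cos65° = 0 → T_B = 0.612418·T_A.
ΣF_y = 0: T_A·sin75° + T_B·sin65° = 80.
Substitute: T_A·(0.965926 + 0.612418·0.906308) = 80 → T_A = 52.5982 ≈ 52.60 N.
Then T_B = 0.612418 × 52.5982 = 32.21 N.

T_A = 52.60 N, T_B = 32.21 N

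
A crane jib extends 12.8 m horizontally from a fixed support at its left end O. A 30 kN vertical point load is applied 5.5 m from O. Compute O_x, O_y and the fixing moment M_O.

O_x = 0, O_y = 30.00 kN, M_O = 165.0 kN·m

ΣF_x = 0: O_x = 0.
ΣF_y = 0: O_y − 30 = 0 → O_y = 30.00 kN.
ΣM about O: M_O − 30·5.5 = 0 → M_O = 165.0 kN·m.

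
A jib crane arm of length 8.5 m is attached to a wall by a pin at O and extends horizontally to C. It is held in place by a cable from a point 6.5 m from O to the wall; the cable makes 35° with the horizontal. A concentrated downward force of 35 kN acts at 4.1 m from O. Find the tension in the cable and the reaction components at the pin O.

ΣM about O: T·sin35°·6.5 − 35·4.1 = 0 → T = 143.5/(6.5·0.573576) = 38.49 kN.
ΣF_x = 0: O_x − T·cos35° = 0 → O_x = 38.49 × 0.819152 = 31.53 kN.
ΣF_y = 0: O_y + T·sin35° − 35 = 0 → O_y = 35 − 38.49 × 0.573576 = 12.92 kN.

T = 38.49 kN, O_x = 31.53 kN, O_y = 12.92 kN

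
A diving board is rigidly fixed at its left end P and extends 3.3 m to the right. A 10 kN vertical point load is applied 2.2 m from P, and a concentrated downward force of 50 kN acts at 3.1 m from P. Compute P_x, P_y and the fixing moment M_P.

P_x = 0, P_y = 60.00 kN, M_P = 177.0 kN·m

ΣF_x = 0: P_x = 0.
ΣF_y = 0: P_y − 10 − 50 = 0 → P_y = 60.00 kN.
ΣM about P: M_P − 10·2.2 − 50·3.1 = 0 → M_P = 177.0 kN·m.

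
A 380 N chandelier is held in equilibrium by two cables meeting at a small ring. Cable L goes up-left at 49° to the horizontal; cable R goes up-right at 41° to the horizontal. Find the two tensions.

T_L = 286.8 N, T_R = 249.3 N

ΣF_x = 0: −T_L·cos49° + T_R·cos41° = 0 → T_R = 0.869287·T_L.
ΣF_y = 0: T_L·sin49° + T_R·sin41° = 380.
Substitute: T_L·(0.75471 + 0.869287·0.656059) = 380 → T_L = 286.79 ≈ 286.8 N.
Then T_R = 0.869287 × 286.79 = 249.3 N.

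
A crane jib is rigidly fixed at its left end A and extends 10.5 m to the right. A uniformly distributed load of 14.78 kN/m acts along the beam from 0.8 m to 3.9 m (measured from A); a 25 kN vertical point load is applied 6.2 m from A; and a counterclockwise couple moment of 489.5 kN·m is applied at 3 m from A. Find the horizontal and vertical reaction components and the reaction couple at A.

Resultant of the distributed load: 14.78 × 3.1 = 45.818 kN at 2.35 m from A.
ΣF_x = 0: A_x = 0.
ΣF_y = 0: A_y − 14.78·3.1 − 25 = 0 → A_y = 70.82 kN.
ΣM about A: M_A − (14.78·3.1)·2.35 − 25·6.2 + 489.5 = 0 → M_A = -226.8 kN·m.

A_x = 0, A_y = 70.82 kN, M_A = -226.8 kN·m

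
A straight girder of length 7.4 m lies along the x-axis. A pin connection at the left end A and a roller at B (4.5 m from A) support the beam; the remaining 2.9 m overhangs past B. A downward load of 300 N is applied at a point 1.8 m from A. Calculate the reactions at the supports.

ΣM about A: B_y·4.5 − 300·1.8 = 0 → B_y = 540/4.5 = 120.0 N.
ΣF_y = 0: A_y + 120 − 300 = 0 → A_y = 180.0 N.
ΣF_x = 0: no horizontal applied forces, so A_x = 0.

A_x = 0, A_y = 180.0 N, B_y = 120.0 N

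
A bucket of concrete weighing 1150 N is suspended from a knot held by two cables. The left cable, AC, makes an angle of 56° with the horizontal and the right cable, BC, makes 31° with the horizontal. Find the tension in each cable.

T_AC = 987.1 N, T_BC = 644.0 N

ΣF_x = 0: −T_AC·cos56° + T_BC·cos31° = 0 → T_BC = 0.652373·T_AC.
ΣF_y = 0: T_AC·sin56° + T_BC·sin31° = 1150.
Substitute: T_AC·(0.829038 + 0.652373·0.515038) = 1150 → T_AC = 987.095 ≈ 987.1 N.
Then T_BC = 0.652373 × 987.095 = 644.0 N.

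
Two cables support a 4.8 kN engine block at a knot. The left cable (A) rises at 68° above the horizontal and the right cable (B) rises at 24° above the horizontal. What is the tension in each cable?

ΣF_x = 0: −T_A·cos68° + T_B·cos24° = 0 → T_B = 0.410058·T_A.
ΣF_y = 0: T_A·sin68° + T_B·sin24° = 4.8.
Substitute: T_A·(0.927184 + 0.410058·0.406737) = 4.8 → T_A = 4.38769 ≈ 4.388 kN.
Then T_B = 0.410058 × 4.38769 = 1.799 kN.

T_A = 4.388 kN, T_B = 1.799 kN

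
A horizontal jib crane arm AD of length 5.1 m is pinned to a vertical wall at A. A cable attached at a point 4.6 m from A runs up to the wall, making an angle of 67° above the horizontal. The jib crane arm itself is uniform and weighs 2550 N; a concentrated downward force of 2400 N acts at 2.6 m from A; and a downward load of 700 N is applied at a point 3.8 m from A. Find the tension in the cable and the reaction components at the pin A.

ΣM about A: T·sin67°·4.6 − 2550·2.55 − 2400·2.6 − 700·3.8 = 0 → T = 15402.5/(4.6·0.920505) = 3637.54 ≈ 3638 N.
ΣF_x = 0: A_x − T·cos67° = 0 → A_x = 3637.54 × 0.390731 = 1421 N.
ΣF_y = 0: A_y + T·sin67° − 2550 − 2400 − 700 = 0 → A_y = 5650 − 3637.54 × 0.920505 = 2302 N.

T = 3638 N, A_x = 1421 N, A_y = 2302 N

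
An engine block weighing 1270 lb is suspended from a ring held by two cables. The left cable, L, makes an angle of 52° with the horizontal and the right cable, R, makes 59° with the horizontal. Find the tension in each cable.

ΣF_x = 0: −T_L·cos52° + T_R·cos59° = 0 → T_R = 1.19537·T_L.
ΣF_y = 0: T_L·sin52° + T_R·sin59° = 1270.
Substitute: T_L·(0.788011 + 1.19537·0.857167) = 1270 → T_L = 700.634 ≈ 700.6 lb.
Then T_R = 1.19537 × 700.634 = 837.5 lb.

T_L = 700.6 lb, T_R = 837.5 lb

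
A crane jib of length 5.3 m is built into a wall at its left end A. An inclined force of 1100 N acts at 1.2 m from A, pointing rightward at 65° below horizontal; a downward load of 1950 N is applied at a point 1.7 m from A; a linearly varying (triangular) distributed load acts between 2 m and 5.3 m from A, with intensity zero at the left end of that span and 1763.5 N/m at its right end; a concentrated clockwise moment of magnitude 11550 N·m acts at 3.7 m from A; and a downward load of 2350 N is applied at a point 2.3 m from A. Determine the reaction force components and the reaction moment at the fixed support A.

A_x = -464.9 N, A_y = 8207 N, M_A = 33690 N·m

Resultant of the triangular load: ½ × 1763.5 × 3.3 = 2909.775 N, acting at 4.2 m from A (one-third of the span from the peak).
ΣF_x = 0: A_x + 1100·cos65° = 0 → A_x = -464.9 N.
ΣF_y = 0: A_y − 1100·sin65° − 1950 − ½·1763.5·3.3 − 2350 = 0 → A_y = 8207 N.
ΣM about A: M_A − 1100·sin65°·1.2 − 1950·1.7 − (½·1763.5·3.3)·4.2 − 11550 − 2350·2.3 = 0 → M_A = 33690 N·m.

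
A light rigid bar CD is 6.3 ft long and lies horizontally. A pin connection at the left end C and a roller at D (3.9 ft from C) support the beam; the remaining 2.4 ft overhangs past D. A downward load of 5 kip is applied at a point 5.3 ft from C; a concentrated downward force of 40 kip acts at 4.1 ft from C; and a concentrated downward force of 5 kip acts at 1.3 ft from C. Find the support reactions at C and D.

C_x = 0, C_y = -0.5128 kip, D_y = 50.51 kip

ΣM about C: D_y·3.9 − 5·5.3 − 40·4.1 − 5·1.3 = 0 → D_y = 197/3.9 = 50.5128 ≈ 50.51 kip.
ΣF_y = 0: C_y + 50.5128 − 5 − 40 − 5 = 0 → C_y = -0.5128 kip.
ΣF_x = 0: no horizontal applied forces, so C_x = 0.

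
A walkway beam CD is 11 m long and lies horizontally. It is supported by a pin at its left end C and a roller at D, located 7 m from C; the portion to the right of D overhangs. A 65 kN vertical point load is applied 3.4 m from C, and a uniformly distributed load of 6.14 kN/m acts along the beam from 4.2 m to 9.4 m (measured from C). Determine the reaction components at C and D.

Resultant of the distributed load: 6.14 × 5.2 = 31.928 kN at 6.8 m from C.
Moments about C: D_y·7 − 65·3.4 − (6.14·5.2)·6.8 = 0 → D_y = 438.1104/7 = 62.5872 ≈ 62.59 kN.
ΣF_y = 0: C_y + 62.5872 − 65 − 6.14·5.2 = 0 → C_y = 34.34 kN.
ΣF_x = 0: no horizontal applied forces, so C_x = 0.

C_x = 0, C_y = 34.34 kN, D_y = 62.59 kN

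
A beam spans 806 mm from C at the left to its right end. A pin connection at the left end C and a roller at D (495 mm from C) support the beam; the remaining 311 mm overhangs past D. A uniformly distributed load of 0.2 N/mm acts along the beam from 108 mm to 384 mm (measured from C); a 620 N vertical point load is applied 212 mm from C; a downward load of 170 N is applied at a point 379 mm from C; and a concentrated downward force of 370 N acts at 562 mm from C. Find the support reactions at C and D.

Resultant of the distributed load: 0.2 × 276 = 55.2 N at 246 mm from C.
ΣM about C: D_y·495 − (0.2·276)·246 − 620·212 − 170·379 − 370·562 = 0 → D_y = 417389.2/495 = 843.211 ≈ 843.2 N.
ΣF_y = 0: C_y + 843.211 − 0.2·276 − 620 − 170 − 370 = 0 → C_y = 372.0 N.
ΣF_x = 0: no horizontal applied forces, so C_x = 0.

C_x = 0, C_y = 372.0 N, D_y = 843.2 N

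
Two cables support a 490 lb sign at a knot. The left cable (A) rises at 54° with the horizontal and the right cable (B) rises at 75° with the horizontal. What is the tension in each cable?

T_A = 163.2 lb, T_B = 370.6 lb

ΣF_x = 0: −T_A·cos54° + T_B·cos75° = 0 → T_B = 2.27103·T_A.
ΣF_y = 0: T_A·sin54° + T_B·sin75° = 490.
Substitute: T_A·(0.809017 + 2.27103·0.965926) = 490 → T_A = 163.188 ≈ 163.2 lb.
Then T_B = 2.27103 × 163.188 = 370.6 lb.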